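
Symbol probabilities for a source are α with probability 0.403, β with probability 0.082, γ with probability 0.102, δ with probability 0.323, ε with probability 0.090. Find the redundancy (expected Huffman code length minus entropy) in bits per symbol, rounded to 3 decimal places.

Entropy H = −Σ p log₂ p ≈ 1.9995 bits.
Huffman merges: 41/500+9/100→43/250; 51/500+43/250→137/500; 137/500+323/1000→597/1000; 403/1000+597/1000→1. L = 2043/1000 ≈ 2.0430.
L − H = 2.0430 − 1.9995 = 0.044 bits.

0.044 bits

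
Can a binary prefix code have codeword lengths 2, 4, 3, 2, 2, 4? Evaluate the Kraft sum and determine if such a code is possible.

With common denominator 2^4 = 16: Σ 2^(−ℓᵢ) = 4/16 + 1/16 + 2/16 + 4/16 + 4/16 + 1/16 = 16/16 = 1.
Kraft's inequality requires Σ ≤ 1; here Σ = 1 ≤ 1, so such a prefix code exists.

1; yes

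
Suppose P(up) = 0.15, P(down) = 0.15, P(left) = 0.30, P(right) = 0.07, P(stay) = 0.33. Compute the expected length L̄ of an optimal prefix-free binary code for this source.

Repeatedly combine the two least-probable nodes; the expected code length is the sum of the merged weights.
merge 7/100 + 3/20 → 11/50
merge 3/20 + 11/50 → 37/100
merge 3/10 + 33/100 → 63/100
merge 37/100 + 63/100 → 1
L = 11/50 + 37/100 + 63/100 + 1 = 111/50 = 2.22 bits/symbol.

2.22 bits/symbol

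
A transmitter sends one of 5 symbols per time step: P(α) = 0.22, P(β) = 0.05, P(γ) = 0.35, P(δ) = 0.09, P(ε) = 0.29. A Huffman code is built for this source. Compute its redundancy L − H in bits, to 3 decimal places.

0.083 bits

Entropy H = −Σ p log₂ p ≈ 2.0573 bits.
Huffman merges: 1/20+9/100→7/50; 7/50+11/50→9/25; 29/100+7/20→16/25; 9/25+16/25→1. L = 107/50 ≈ 2.1400.
L − H = 2.1400 − 2.0573 = 0.083 bits.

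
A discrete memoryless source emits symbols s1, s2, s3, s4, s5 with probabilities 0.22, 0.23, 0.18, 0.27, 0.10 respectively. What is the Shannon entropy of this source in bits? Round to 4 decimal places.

H = −Σ pᵢ log₂ pᵢ.
−0.22·log₂(0.22) = 0.4806
−0.23·log₂(0.23) = 0.4877
−0.18·log₂(0.18) = 0.4453
−0.27·log₂(0.27) = 0.5100
−0.10·log₂(0.10) = 0.3322
Sum ≈ 2.2558 → 2.2558 bits.

2.2558 bits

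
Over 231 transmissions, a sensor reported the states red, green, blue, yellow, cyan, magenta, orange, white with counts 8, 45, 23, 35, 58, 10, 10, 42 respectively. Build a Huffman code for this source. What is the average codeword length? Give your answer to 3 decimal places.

Probabilities are the counts divided by 231.
Repeatedly combine the two least-probable nodes; the expected code length is the sum of the merged weights.
merge 8/231 + 10/231 → 6/77
merge 10/231 + 6/77 → 4/33
merge 23/231 + 4/33 → 17/77
merge 5/33 + 2/11 → 1/3
merge 15/77 + 17/77 → 32/77
merge 58/231 + 1/3 → 45/77
merge 32/77 + 45/77 → 1
L = 6/77 + 4/33 + 17/77 + 1/3 + 32/77 + 45/77 + 1 = 212/77 ≈ 2.753 bits/symbol.

2.753 bits/symbol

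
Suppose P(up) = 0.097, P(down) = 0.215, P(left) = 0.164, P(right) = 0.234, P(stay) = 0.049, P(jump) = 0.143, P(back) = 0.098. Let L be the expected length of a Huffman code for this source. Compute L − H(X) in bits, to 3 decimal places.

0.033 bits

Entropy H = −Σ p log₂ p ≈ 2.6642 bits.
Huffman merges: 49/1000+97/1000→73/500; 49/500+143/1000→241/1000; 73/500+41/250→31/100; 43/200+117/500→449/1000; 241/1000+31/100→551/1000; 449/1000+551/1000→1. L = 2697/1000 ≈ 2.6970.
L − H = 2.6970 − 2.6642 = 0.033 bits.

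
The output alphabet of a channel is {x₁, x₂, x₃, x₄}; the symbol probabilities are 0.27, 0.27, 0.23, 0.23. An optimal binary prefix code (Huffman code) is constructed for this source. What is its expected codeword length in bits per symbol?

2 bits/symbol

Repeatedly combine the two least-probable nodes; the expected code length is the sum of the merged weights.
merge 23/100 + 23/100 → 23/50
merge 27/100 + 27/100 → 27/50
merge 23/50 + 27/50 → 1
L = 23/50 + 27/50 + 1 = 2 bits/symbol.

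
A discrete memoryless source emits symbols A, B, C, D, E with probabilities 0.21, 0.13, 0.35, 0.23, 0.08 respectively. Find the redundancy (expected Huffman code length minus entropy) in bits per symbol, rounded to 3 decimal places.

Entropy H = −Σ p log₂ p ≈ 2.1647 bits.
Huffman merges: 2/25+13/100→21/100; 21/100+21/100→21/50; 23/100+7/20→29/50; 21/50+29/50→1. L = 221/100 ≈ 2.2100.
L − H = 2.2100 − 2.1647 = 0.045 bits.

0.045 bits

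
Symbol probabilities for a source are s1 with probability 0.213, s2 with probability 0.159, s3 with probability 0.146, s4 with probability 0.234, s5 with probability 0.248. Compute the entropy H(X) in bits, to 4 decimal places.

H = −Σ pᵢ log₂ pᵢ.
−0.213·log₂(0.213) = 0.4752
−0.159·log₂(0.159) = 0.4218
−0.146·log₂(0.146) = 0.4053
−0.234·log₂(0.234) = 0.4903
−0.248·log₂(0.248) = 0.4989
Sum ≈ 2.2915 → 2.2915 bits.

2.2915 bits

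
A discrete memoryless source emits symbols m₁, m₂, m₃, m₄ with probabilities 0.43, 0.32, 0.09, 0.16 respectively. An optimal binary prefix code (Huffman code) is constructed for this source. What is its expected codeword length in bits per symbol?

1.82 bits/symbol

Repeatedly combine the two least-probable nodes; the expected code length is the sum of the merged weights.
merge 9/100 + 4/25 → 1/4
merge 1/4 + 8/25 → 57/100
merge 43/100 + 57/100 → 1
L = 1/4 + 57/100 + 1 = 91/50 = 1.82 bits/symbol.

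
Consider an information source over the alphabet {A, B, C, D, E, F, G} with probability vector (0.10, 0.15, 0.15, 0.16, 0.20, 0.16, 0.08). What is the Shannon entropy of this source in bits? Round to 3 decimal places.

2.755 bits

H = −Σ pᵢ log₂ pᵢ.
−0.10·log₂(0.10) = 0.3322
−0.15·log₂(0.15) = 0.4105
−0.15·log₂(0.15) = 0.4105
−0.16·log₂(0.16) = 0.4230
−0.20·log₂(0.20) = 0.4644
−0.16·log₂(0.16) = 0.4230
−0.08·log₂(0.08) = 0.2915
Sum ≈ 2.7552 → 2.755 bits.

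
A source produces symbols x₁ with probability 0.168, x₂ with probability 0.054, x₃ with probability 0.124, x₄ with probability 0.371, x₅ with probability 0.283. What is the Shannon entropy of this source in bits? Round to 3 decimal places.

2.079 bits

H = −Σ pᵢ log₂ pᵢ.
−0.168·log₂(0.168) = 0.4323
−0.054·log₂(0.054) = 0.2274
−0.124·log₂(0.124) = 0.3734
−0.371·log₂(0.371) = 0.5307
−0.283·log₂(0.283) = 0.5154
Sum ≈ 2.0793 → 2.079 bits.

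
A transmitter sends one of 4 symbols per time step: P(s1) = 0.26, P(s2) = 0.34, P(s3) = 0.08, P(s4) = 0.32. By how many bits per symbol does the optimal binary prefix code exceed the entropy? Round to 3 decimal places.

0.148 bits

Entropy H = −Σ p log₂ p ≈ 1.8520 bits.
Huffman merges: 2/25+13/50→17/50; 8/25+17/50→33/50; 17/50+33/50→1. L = 2 ≈ 2.0000.
L − H = 2.0000 − 1.8520 = 0.148 bits.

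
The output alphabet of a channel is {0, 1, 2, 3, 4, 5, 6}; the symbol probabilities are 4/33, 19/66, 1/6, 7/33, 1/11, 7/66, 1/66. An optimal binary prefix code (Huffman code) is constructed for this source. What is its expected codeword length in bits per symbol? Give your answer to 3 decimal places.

Repeatedly combine the two least-probable nodes; the expected code length is the sum of the merged weights.
merge 1/66 + 1/11 → 7/66
merge 7/66 + 7/66 → 7/33
merge 4/33 + 1/6 → 19/66
merge 7/33 + 7/33 → 14/33
merge 19/66 + 19/66 → 19/33
merge 14/33 + 19/33 → 1
L = 7/66 + 7/33 + 19/66 + 14/33 + 19/33 + 1 = 86/33 ≈ 2.606 bits/symbol.

2.606 bits/symbol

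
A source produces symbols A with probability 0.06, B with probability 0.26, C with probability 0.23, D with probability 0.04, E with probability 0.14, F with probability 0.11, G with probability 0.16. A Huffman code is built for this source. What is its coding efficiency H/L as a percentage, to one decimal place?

99.3%

Entropy H = −Σ p log₂ p ≈ 2.5927 bits.
Huffman merges: 1/25+3/50→1/10; 1/10+11/100→21/100; 7/50+4/25→3/10; 21/100+23/100→11/25; 13/50+3/10→14/25; 11/25+14/25→1. L = 261/100 ≈ 2.6100.
Efficiency = H/L = 2.5927/2.6100 = 99.3%.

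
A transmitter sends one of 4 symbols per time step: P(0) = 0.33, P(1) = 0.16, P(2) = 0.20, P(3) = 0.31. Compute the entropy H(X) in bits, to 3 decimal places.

1.939 bits

H = −Σ pᵢ log₂ pᵢ.
−0.33·log₂(0.33) = 0.5278
−0.16·log₂(0.16) = 0.4230
−0.20·log₂(0.20) = 0.4644
−0.31·log₂(0.31) = 0.5238
Sum ≈ 1.9390 → 1.939 bits.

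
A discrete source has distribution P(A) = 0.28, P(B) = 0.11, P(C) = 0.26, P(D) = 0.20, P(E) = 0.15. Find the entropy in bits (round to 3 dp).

2.245 bits

H = −Σ pᵢ log₂ pᵢ.
−0.28·log₂(0.28) = 0.5142
−0.11·log₂(0.11) = 0.3503
−0.26·log₂(0.26) = 0.5053
−0.20·log₂(0.20) = 0.4644
−0.15·log₂(0.15) = 0.4105
Sum ≈ 2.2447 → 2.245 bits.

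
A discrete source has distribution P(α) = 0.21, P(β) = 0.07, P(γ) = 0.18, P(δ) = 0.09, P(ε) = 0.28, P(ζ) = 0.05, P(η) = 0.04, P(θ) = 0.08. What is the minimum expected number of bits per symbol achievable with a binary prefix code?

Repeatedly combine the two least-probable nodes; the expected code length is the sum of the merged weights.
merge 1/25 + 1/20 → 9/100
merge 7/100 + 2/25 → 3/20
merge 9/100 + 9/100 → 9/50
merge 3/20 + 9/50 → 33/100
merge 9/50 + 21/100 → 39/100
merge 7/25 + 33/100 → 61/100
merge 39/100 + 61/100 → 1
L = 9/100 + 3/20 + 9/50 + 33/100 + 39/100 + 61/100 + 1 = 11/4 = 2.75 bits/symbol.

2.75 bits/symbol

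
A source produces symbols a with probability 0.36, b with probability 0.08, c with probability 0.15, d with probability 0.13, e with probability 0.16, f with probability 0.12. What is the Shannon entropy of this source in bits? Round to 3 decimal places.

H = −Σ pᵢ log₂ pᵢ.
−0.36·log₂(0.36) = 0.5306
−0.08·log₂(0.08) = 0.2915
−0.15·log₂(0.15) = 0.4105
−0.13·log₂(0.13) = 0.3826
−0.16·log₂(0.16) = 0.4230
−0.12·log₂(0.12) = 0.3671
Sum ≈ 2.4054 → 2.405 bits.

2.405 bits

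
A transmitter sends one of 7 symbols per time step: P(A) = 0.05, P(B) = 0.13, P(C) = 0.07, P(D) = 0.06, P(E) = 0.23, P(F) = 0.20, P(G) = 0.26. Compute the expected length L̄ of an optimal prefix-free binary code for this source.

2.6 bits/symbol

Repeatedly combine the two least-probable nodes; the expected code length is the sum of the merged weights.
merge 1/20 + 3/50 → 11/100
merge 7/100 + 11/100 → 9/50
merge 13/100 + 9/50 → 31/100
merge 1/5 + 23/100 → 43/100
merge 13/50 + 31/100 → 57/100
merge 43/100 + 57/100 → 1
L = 11/100 + 9/50 + 31/100 + 43/100 + 57/100 + 1 = 13/5 = 2.6 bits/symbol.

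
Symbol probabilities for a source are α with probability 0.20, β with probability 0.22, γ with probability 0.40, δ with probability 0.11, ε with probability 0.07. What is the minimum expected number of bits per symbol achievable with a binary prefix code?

2.16 bits/symbol

Repeatedly combine the two least-probable nodes; the expected code length is the sum of the merged weights.
merge 7/100 + 11/100 → 9/50
merge 9/50 + 1/5 → 19/50
merge 11/50 + 19/50 → 3/5
merge 2/5 + 3/5 → 1
L = 9/50 + 19/50 + 3/5 + 1 = 54/25 = 2.16 bits/symbol.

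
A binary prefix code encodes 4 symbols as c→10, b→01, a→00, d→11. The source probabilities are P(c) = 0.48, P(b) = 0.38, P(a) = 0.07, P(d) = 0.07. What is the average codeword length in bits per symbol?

L̄ = Σ pᵢ·ℓᵢ = 0.48·2 + 0.38·2 + 0.07·2 + 0.07·2 = 2 bits/symbol.

2 bits/symbol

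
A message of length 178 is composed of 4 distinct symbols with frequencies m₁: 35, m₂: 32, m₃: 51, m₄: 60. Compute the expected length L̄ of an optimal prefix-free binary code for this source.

2 bits/symbol

Probabilities are the counts divided by 178.
Repeatedly combine the two least-probable nodes; the expected code length is the sum of the merged weights.
merge 16/89 + 35/178 → 67/178
merge 51/178 + 30/89 → 111/178
merge 67/178 + 111/178 → 1
L = 67/178 + 111/178 + 1 = 2 bits/symbol.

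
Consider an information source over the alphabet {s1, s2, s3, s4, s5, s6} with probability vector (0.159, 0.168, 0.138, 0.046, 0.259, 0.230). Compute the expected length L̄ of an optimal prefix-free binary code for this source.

Repeatedly combine the two least-probable nodes; the expected code length is the sum of the merged weights.
merge 23/500 + 69/500 → 23/125
merge 159/1000 + 21/125 → 327/1000
merge 23/125 + 23/100 → 207/500
merge 259/1000 + 327/1000 → 293/500
merge 207/500 + 293/500 → 1
L = 23/125 + 327/1000 + 207/500 + 293/500 + 1 = 2511/1000 = 2.511 bits/symbol.

2.511 bits/symbol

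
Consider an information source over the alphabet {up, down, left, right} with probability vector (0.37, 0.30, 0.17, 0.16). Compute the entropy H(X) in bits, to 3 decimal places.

H = −Σ pᵢ log₂ pᵢ.
−0.37·log₂(0.37) = 0.5307
−0.30·log₂(0.30) = 0.5211
−0.17·log₂(0.17) = 0.4346
−0.16·log₂(0.16) = 0.4230
Sum ≈ 1.9094 → 1.909 bits.

1.909 bits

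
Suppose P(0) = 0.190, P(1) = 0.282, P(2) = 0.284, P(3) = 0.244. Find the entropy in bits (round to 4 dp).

H = −Σ pᵢ log₂ pᵢ.
−0.190·log₂(0.190) = 0.4552
−0.282·log₂(0.282) = 0.5150
−0.284·log₂(0.284) = 0.5158
−0.244·log₂(0.244) = 0.4966
Sum ≈ 1.9825 → 1.9825 bits.

1.9825 bits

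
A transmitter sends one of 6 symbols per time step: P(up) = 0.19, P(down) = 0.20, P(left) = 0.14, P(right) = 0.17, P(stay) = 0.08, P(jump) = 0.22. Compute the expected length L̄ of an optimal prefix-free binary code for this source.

2.58 bits/symbol

Repeatedly combine the two least-probable nodes; the expected code length is the sum of the merged weights.
merge 2/25 + 7/50 → 11/50
merge 17/100 + 19/100 → 9/25
merge 1/5 + 11/50 → 21/50
merge 11/50 + 9/25 → 29/50
merge 21/50 + 29/50 → 1
L = 11/50 + 9/25 + 21/50 + 29/50 + 1 = 129/50 = 2.58 bits/symbol.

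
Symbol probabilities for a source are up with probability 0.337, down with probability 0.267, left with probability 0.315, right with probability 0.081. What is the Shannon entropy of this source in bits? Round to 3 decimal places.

H = −Σ pᵢ log₂ pᵢ.
−0.337·log₂(0.337) = 0.5288
−0.267·log₂(0.267) = 0.5087
−0.315·log₂(0.315) = 0.5250
−0.081·log₂(0.081) = 0.2937
Sum ≈ 1.8561 → 1.856 bits.

1.856 bits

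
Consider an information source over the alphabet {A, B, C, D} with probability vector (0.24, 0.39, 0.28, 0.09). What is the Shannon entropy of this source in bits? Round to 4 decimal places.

H = −Σ pᵢ log₂ pᵢ.
−0.24·log₂(0.24) = 0.4941
−0.39·log₂(0.39) = 0.5298
−0.28·log₂(0.28) = 0.5142
−0.09·log₂(0.09) = 0.3127
Sum ≈ 1.8508 → 1.8508 bits.

1.8508 bits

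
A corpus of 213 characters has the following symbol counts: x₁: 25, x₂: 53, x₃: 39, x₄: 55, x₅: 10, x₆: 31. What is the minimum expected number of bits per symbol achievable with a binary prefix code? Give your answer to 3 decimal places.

2.474 bits/symbol

Probabilities are the counts divided by 213.
Repeatedly combine the two least-probable nodes; the expected code length is the sum of the merged weights.
merge 10/213 + 25/213 → 35/213
merge 31/213 + 35/213 → 22/71
merge 13/71 + 53/213 → 92/213
merge 55/213 + 22/71 → 121/213
merge 92/213 + 121/213 → 1
L = 35/213 + 22/71 + 92/213 + 121/213 + 1 = 527/213 ≈ 2.474 bits/symbol.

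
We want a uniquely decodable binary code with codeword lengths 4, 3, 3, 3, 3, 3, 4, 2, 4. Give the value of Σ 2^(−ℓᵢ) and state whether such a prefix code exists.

With common denominator 2^4 = 16: Σ 2^(−ℓᵢ) = 1/16 + 2/16 + 2/16 + 2/16 + 2/16 + 2/16 + 1/16 + 4/16 + 1/16 = 17/16 = 1.0625.
Kraft's inequality requires Σ ≤ 1; here Σ = 1.0625 > 1, so no such prefix code exists.

1.0625; no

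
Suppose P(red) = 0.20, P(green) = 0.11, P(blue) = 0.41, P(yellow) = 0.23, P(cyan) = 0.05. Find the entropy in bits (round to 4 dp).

H = −Σ pᵢ log₂ pᵢ.
−0.20·log₂(0.20) = 0.4644
−0.11·log₂(0.11) = 0.3503
−0.41·log₂(0.41) = 0.5274
−0.23·log₂(0.23) = 0.4877
−0.05·log₂(0.05) = 0.2161
Sum ≈ 2.0458 → 2.0458 bits.

2.0458 bits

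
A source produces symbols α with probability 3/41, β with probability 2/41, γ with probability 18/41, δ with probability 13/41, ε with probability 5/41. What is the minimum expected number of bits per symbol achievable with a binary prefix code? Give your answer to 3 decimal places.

Repeatedly combine the two least-probable nodes; the expected code length is the sum of the merged weights.
merge 2/41 + 3/41 → 5/41
merge 5/41 + 5/41 → 10/41
merge 10/41 + 13/41 → 23/41
merge 18/41 + 23/41 → 1
L = 5/41 + 10/41 + 23/41 + 1 = 79/41 ≈ 1.927 bits/symbol.

1.927 bits/symbol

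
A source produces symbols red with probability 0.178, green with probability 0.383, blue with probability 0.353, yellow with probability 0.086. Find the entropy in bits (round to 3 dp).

H = −Σ pᵢ log₂ pᵢ.
−0.178·log₂(0.178) = 0.4432
−0.383·log₂(0.383) = 0.5303
−0.353·log₂(0.353) = 0.5303
−0.086·log₂(0.086) = 0.3044
Sum ≈ 1.8082 → 1.808 bits.

1.808 bits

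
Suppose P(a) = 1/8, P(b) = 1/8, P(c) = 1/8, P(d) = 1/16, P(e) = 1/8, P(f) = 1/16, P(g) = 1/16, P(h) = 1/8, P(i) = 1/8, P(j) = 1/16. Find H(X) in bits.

3.25 bits

Each probability is a power of 1/2, so log₂(1/p) is an integer.
H = Σ p·log₂(1/p) = 1/8·3 + 1/8·3 + 1/8·3 + 1/16·4 + 1/8·3 + 1/16·4 + 1/16·4 + 1/8·3 + 1/8·3 + 1/16·4 = 3.25 bits.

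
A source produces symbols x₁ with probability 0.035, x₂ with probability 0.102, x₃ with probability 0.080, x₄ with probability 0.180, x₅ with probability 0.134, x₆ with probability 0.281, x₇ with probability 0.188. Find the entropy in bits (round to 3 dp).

2.598 bits

H = −Σ pᵢ log₂ pᵢ.
−0.035·log₂(0.035) = 0.1693
−0.102·log₂(0.102) = 0.3359
−0.080·log₂(0.080) = 0.2915
−0.180·log₂(0.180) = 0.4453
−0.134·log₂(0.134) = 0.3886
−0.281·log₂(0.281) = 0.5146
−0.188·log₂(0.188) = 0.4533
Sum ≈ 2.5985 → 2.598 bits.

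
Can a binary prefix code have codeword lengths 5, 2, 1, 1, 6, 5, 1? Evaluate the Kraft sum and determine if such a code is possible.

1.828125; no

With common denominator 2^6 = 64: Σ 2^(−ℓᵢ) = 2/64 + 16/64 + 32/64 + 32/64 + 1/64 + 2/64 + 32/64 = 117/64 = 1.828125.
Kraft's inequality requires Σ ≤ 1; here Σ = 1.828125 > 1, so no such prefix code exists.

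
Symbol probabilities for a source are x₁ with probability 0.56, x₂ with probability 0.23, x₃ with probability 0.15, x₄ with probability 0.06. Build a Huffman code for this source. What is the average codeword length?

Repeatedly combine the two least-probable nodes; the expected code length is the sum of the merged weights.
merge 3/50 + 3/20 → 21/100
merge 21/100 + 23/100 → 11/25
merge 11/25 + 14/25 → 1
L = 21/100 + 11/25 + 1 = 33/20 = 1.65 bits/symbol.

1.65 bits/symbol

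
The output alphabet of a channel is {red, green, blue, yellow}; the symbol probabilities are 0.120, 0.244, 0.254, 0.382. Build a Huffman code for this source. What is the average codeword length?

Repeatedly combine the two least-probable nodes; the expected code length is the sum of the merged weights.
merge 3/25 + 61/250 → 91/250
merge 127/500 + 91/250 → 309/500
merge 191/500 + 309/500 → 1
L = 91/250 + 309/500 + 1 = 991/500 = 1.982 bits/symbol.

1.982 bits/symbol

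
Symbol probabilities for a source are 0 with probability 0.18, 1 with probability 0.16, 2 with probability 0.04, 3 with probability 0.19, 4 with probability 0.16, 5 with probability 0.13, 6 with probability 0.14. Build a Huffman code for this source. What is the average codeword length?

2.8 bits/symbol

Repeatedly combine the two least-probable nodes; the expected code length is the sum of the merged weights.
merge 1/25 + 13/100 → 17/100
merge 7/50 + 4/25 → 3/10
merge 4/25 + 17/100 → 33/100
merge 9/50 + 19/100 → 37/100
merge 3/10 + 33/100 → 63/100
merge 37/100 + 63/100 → 1
L = 17/100 + 3/10 + 33/100 + 37/100 + 63/100 + 1 = 14/5 = 2.8 bits/symbol.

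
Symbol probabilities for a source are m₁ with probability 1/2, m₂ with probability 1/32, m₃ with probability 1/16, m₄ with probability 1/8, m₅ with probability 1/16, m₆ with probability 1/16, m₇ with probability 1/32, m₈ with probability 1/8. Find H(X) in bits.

Each probability is a power of 1/2, so log₂(1/p) is an integer.
H = Σ p·log₂(1/p) = 1/2·1 + 1/32·5 + 1/16·4 + 1/8·3 + 1/16·4 + 1/16·4 + 1/32·5 + 1/8·3 = 2.3125 bits.

2.3125 bits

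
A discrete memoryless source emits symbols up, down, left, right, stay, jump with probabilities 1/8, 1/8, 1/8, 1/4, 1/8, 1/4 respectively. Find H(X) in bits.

Each probability is a power of 1/2, so log₂(1/p) is an integer.
H = Σ p·log₂(1/p) = 1/8·3 + 1/8·3 + 1/8·3 + 1/4·2 + 1/8·3 + 1/4·2 = 2.5 bits.

2.5 bits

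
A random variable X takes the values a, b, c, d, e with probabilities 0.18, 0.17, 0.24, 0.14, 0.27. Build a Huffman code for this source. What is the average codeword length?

2.31 bits/symbol

Repeatedly combine the two least-probable nodes; the expected code length is the sum of the merged weights.
merge 7/50 + 17/100 → 31/100
merge 9/50 + 6/25 → 21/50
merge 27/100 + 31/100 → 29/50
merge 21/50 + 29/50 → 1
L = 31/100 + 21/50 + 29/50 + 1 = 231/100 = 2.31 bits/symbol.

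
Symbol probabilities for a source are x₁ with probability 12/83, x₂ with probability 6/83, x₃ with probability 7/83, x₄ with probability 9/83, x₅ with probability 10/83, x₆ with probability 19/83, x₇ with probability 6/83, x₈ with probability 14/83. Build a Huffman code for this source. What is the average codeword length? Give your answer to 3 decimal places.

2.916 bits/symbol

Repeatedly combine the two least-probable nodes; the expected code length is the sum of the merged weights.
merge 6/83 + 6/83 → 12/83
merge 7/83 + 9/83 → 16/83
merge 10/83 + 12/83 → 22/83
merge 12/83 + 14/83 → 26/83
merge 16/83 + 19/83 → 35/83
merge 22/83 + 26/83 → 48/83
merge 35/83 + 48/83 → 1
L = 12/83 + 16/83 + 22/83 + 26/83 + 35/83 + 48/83 + 1 = 242/83 ≈ 2.916 bits/symbol.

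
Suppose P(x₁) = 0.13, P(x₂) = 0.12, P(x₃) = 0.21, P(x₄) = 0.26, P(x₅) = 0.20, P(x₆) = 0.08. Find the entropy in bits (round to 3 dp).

H = −Σ pᵢ log₂ pᵢ.
−0.13·log₂(0.13) = 0.3826
−0.12·log₂(0.12) = 0.3671
−0.21·log₂(0.21) = 0.4728
−0.26·log₂(0.26) = 0.5053
−0.20·log₂(0.20) = 0.4644
−0.08·log₂(0.08) = 0.2915
Sum ≈ 2.4837 → 2.484 bits.

2.484 bits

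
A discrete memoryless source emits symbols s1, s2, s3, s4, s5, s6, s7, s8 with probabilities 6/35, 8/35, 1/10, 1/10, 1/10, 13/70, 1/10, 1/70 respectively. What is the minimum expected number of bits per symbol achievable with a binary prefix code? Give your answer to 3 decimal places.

2.886 bits/symbol

Repeatedly combine the two least-probable nodes; the expected code length is the sum of the merged weights.
merge 1/70 + 1/10 → 4/35
merge 1/10 + 1/10 → 1/5
merge 1/10 + 4/35 → 3/14
merge 6/35 + 13/70 → 5/14
merge 1/5 + 3/14 → 29/70
merge 8/35 + 5/14 → 41/70
merge 29/70 + 41/70 → 1
L = 4/35 + 1/5 + 3/14 + 5/14 + 29/70 + 41/70 + 1 = 101/35 ≈ 2.886 bits/symbol.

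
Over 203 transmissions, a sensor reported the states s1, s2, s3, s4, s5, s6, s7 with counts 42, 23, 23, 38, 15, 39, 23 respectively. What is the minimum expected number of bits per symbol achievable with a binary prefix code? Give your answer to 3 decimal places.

Probabilities are the counts divided by 203.
Repeatedly combine the two least-probable nodes; the expected code length is the sum of the merged weights.
merge 15/203 + 23/203 → 38/203
merge 23/203 + 23/203 → 46/203
merge 38/203 + 38/203 → 76/203
merge 39/203 + 6/29 → 81/203
merge 46/203 + 76/203 → 122/203
merge 81/203 + 122/203 → 1
L = 38/203 + 46/203 + 76/203 + 81/203 + 122/203 + 1 = 566/203 ≈ 2.788 bits/symbol.

2.788 bits/symbol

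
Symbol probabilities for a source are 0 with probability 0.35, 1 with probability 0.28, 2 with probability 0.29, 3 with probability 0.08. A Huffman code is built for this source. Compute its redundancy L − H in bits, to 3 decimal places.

Entropy H = −Σ p log₂ p ≈ 1.8537 bits.
Huffman merges: 2/25+7/25→9/25; 29/100+7/20→16/25; 9/25+16/25→1. L = 2 ≈ 2.0000.
L − H = 2.0000 − 1.8537 = 0.146 bits.

0.146 bits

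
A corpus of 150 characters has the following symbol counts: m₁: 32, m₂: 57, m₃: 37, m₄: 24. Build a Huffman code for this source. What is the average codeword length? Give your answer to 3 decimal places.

1.993 bits/symbol

Probabilities are the counts divided by 150.
Repeatedly combine the two least-probable nodes; the expected code length is the sum of the merged weights.
merge 4/25 + 16/75 → 28/75
merge 37/150 + 28/75 → 31/50
merge 19/50 + 31/50 → 1
L = 28/75 + 31/50 + 1 = 299/150 ≈ 1.993 bits/symbol.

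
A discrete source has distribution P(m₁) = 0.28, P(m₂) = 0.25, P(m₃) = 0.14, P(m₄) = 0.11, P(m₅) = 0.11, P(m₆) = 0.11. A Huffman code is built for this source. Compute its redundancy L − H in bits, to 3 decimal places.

0.008 bits

Entropy H = −Σ p log₂ p ≈ 2.4622 bits.
Huffman merges: 11/100+11/100→11/50; 11/100+7/50→1/4; 11/50+1/4→47/100; 1/4+7/25→53/100; 47/100+53/100→1. L = 247/100 ≈ 2.4700.
L − H = 2.4700 − 2.4622 = 0.008 bits.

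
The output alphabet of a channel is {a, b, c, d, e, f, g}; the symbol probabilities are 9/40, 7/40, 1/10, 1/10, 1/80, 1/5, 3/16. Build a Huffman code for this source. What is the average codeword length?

2.6875 bits/symbol

Repeatedly combine the two least-probable nodes; the expected code length is the sum of the merged weights.
merge 1/80 + 1/10 → 9/80
merge 1/10 + 9/80 → 17/80
merge 7/40 + 3/16 → 29/80
merge 1/5 + 17/80 → 33/80
merge 9/40 + 29/80 → 47/80
merge 33/80 + 47/80 → 1
L = 9/80 + 17/80 + 29/80 + 33/80 + 47/80 + 1 = 43/16 = 2.6875 bits/symbol.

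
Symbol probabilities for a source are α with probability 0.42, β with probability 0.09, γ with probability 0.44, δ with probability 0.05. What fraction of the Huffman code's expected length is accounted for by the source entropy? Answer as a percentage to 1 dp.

92.7%

Entropy H = −Σ p log₂ p ≈ 1.5755 bits.
Huffman merges: 1/20+9/100→7/50; 7/50+21/50→14/25; 11/25+14/25→1. L = 17/10 ≈ 1.7000.
Efficiency = H/L = 1.5755/1.7000 = 92.7%.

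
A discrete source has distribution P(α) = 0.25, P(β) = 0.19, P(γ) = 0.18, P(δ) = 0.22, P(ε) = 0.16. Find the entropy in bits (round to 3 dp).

H = −Σ pᵢ log₂ pᵢ.
−0.25·log₂(0.25) = 0.5000
−0.19·log₂(0.19) = 0.4552
−0.18·log₂(0.18) = 0.4453
−0.22·log₂(0.22) = 0.4806
−0.16·log₂(0.16) = 0.4230
Sum ≈ 2.3041 → 2.304 bits.

2.304 bits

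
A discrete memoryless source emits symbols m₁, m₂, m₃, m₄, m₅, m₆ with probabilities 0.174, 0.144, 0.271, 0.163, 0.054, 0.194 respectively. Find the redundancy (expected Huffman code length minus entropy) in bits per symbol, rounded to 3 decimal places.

0.070 bits

Entropy H = −Σ p log₂ p ≈ 2.4650 bits.
Huffman merges: 27/500+18/125→99/500; 163/1000+87/500→337/1000; 97/500+99/500→49/125; 271/1000+337/1000→76/125; 49/125+76/125→1. L = 507/200 ≈ 2.5350.
L − H = 2.5350 − 2.4650 = 0.070 bits.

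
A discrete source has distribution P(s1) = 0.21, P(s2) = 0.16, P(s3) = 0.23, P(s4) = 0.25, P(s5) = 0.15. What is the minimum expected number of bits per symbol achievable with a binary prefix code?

2.31 bits/symbol

Repeatedly combine the two least-probable nodes; the expected code length is the sum of the merged weights.
merge 3/20 + 4/25 → 31/100
merge 21/100 + 23/100 → 11/25
merge 1/4 + 31/100 → 14/25
merge 11/25 + 14/25 → 1
L = 31/100 + 11/25 + 14/25 + 1 = 231/100 = 2.31 bits/symbol.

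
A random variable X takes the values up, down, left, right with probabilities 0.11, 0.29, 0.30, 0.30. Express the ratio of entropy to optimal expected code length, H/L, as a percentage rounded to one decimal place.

95.5%

Entropy H = −Σ p log₂ p ≈ 1.9104 bits.
Huffman merges: 11/100+29/100→2/5; 3/10+3/10→3/5; 2/5+3/5→1. L = 2 ≈ 2.0000.
Efficiency = H/L = 1.9104/2.0000 = 95.5%.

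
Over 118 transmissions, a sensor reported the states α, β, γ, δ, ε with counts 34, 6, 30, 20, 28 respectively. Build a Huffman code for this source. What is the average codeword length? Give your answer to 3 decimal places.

Probabilities are the counts divided by 118.
Repeatedly combine the two least-probable nodes; the expected code length is the sum of the merged weights.
merge 3/59 + 10/59 → 13/59
merge 13/59 + 14/59 → 27/59
merge 15/59 + 17/59 → 32/59
merge 27/59 + 32/59 → 1
L = 13/59 + 27/59 + 32/59 + 1 = 131/59 ≈ 2.220 bits/symbol.

2.220 bits/symbol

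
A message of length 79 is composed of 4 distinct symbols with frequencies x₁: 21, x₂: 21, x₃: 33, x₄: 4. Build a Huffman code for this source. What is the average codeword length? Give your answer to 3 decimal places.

Probabilities are the counts divided by 79.
Repeatedly combine the two least-probable nodes; the expected code length is the sum of the merged weights.
merge 4/79 + 21/79 → 25/79
merge 21/79 + 25/79 → 46/79
merge 33/79 + 46/79 → 1
L = 25/79 + 46/79 + 1 = 150/79 ≈ 1.899 bits/symbol.

1.899 bits/symbol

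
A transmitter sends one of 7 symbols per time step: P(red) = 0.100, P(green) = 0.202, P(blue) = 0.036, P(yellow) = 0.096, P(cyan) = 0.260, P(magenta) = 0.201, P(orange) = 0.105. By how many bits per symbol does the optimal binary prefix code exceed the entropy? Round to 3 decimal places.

0.063 bits

Entropy H = −Σ p log₂ p ≈ 2.6075 bits.
Huffman merges: 9/250+12/125→33/250; 1/10+21/200→41/200; 33/250+201/1000→333/1000; 101/500+41/200→407/1000; 13/50+333/1000→593/1000; 407/1000+593/1000→1. L = 267/100 ≈ 2.6700.
L − H = 2.6700 − 2.6075 = 0.063 bits.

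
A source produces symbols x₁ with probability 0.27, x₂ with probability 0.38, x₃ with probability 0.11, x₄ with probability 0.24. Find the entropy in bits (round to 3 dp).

1.885 bits

H = −Σ pᵢ log₂ pᵢ.
−0.27·log₂(0.27) = 0.5100
−0.38·log₂(0.38) = 0.5305
−0.11·log₂(0.11) = 0.3503
−0.24·log₂(0.24) = 0.4941
Sum ≈ 1.8849 → 1.885 bits.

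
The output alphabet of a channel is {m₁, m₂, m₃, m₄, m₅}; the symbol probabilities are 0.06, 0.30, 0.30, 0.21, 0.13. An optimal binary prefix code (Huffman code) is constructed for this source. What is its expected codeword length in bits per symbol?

2.19 bits/symbol

Repeatedly combine the two least-probable nodes; the expected code length is the sum of the merged weights.
merge 3/50 + 13/100 → 19/100
merge 19/100 + 21/100 → 2/5
merge 3/10 + 3/10 → 3/5
merge 2/5 + 3/5 → 1
L = 19/100 + 2/5 + 3/5 + 1 = 219/100 = 2.19 bits/symbol.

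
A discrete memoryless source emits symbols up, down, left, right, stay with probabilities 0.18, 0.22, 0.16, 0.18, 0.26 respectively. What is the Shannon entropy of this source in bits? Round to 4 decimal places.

2.2995 bits

H = −Σ pᵢ log₂ pᵢ.
−0.18·log₂(0.18) = 0.4453
−0.22·log₂(0.22) = 0.4806
−0.16·log₂(0.16) = 0.4230
−0.18·log₂(0.18) = 0.4453
−0.26·log₂(0.26) = 0.5053
Sum ≈ 2.2995 → 2.2995 bits.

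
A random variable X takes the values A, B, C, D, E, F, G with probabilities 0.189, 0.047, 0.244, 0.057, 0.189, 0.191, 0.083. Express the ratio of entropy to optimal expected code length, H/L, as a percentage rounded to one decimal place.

97.6%

Entropy H = −Σ p log₂ p ≈ 2.6022 bits.
Huffman merges: 47/1000+57/1000→13/125; 83/1000+13/125→187/1000; 187/1000+189/1000→47/125; 189/1000+191/1000→19/50; 61/250+47/125→31/50; 19/50+31/50→1. L = 2667/1000 ≈ 2.6670.
Efficiency = H/L = 2.6022/2.6670 = 97.6%.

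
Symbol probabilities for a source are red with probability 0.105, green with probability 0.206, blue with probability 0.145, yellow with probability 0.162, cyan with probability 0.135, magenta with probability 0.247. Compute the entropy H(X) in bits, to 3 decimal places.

H = −Σ pᵢ log₂ pᵢ.
−0.105·log₂(0.105) = 0.3414
−0.206·log₂(0.206) = 0.4695
−0.145·log₂(0.145) = 0.4040
−0.162·log₂(0.162) = 0.4254
−0.135·log₂(0.135) = 0.3900
−0.247·log₂(0.247) = 0.4983
Sum ≈ 2.5286 → 2.529 bits.

2.529 bits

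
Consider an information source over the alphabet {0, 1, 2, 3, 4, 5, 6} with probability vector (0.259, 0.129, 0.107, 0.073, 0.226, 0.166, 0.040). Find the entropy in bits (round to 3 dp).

H = −Σ pᵢ log₂ pᵢ.
−0.259·log₂(0.259) = 0.5048
−0.129·log₂(0.129) = 0.3811
−0.107·log₂(0.107) = 0.3450
−0.073·log₂(0.073) = 0.2756
−0.226·log₂(0.226) = 0.4849
−0.166·log₂(0.166) = 0.4301
−0.040·log₂(0.040) = 0.1858
Sum ≈ 2.6073 → 2.607 bits.

2.607 bits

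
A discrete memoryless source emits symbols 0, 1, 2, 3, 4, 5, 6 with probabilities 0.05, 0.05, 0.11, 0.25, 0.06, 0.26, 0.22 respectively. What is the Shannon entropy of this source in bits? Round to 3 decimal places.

H = −Σ pᵢ log₂ pᵢ.
−0.05·log₂(0.05) = 0.2161
−0.05·log₂(0.05) = 0.2161
−0.11·log₂(0.11) = 0.3503
−0.25·log₂(0.25) = 0.5000
−0.06·log₂(0.06) = 0.2435
−0.26·log₂(0.26) = 0.5053
−0.22·log₂(0.22) = 0.4806
Sum ≈ 2.5119 → 2.512 bits.

2.512 bits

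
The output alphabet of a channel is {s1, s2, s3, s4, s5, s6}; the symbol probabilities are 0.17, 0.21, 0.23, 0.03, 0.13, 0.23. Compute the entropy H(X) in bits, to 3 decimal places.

2.417 bits

H = −Σ pᵢ log₂ pᵢ.
−0.17·log₂(0.17) = 0.4346
−0.21·log₂(0.21) = 0.4728
−0.23·log₂(0.23) = 0.4877
−0.03·log₂(0.03) = 0.1518
−0.13·log₂(0.13) = 0.3826
−0.23·log₂(0.23) = 0.4877
Sum ≈ 2.4172 → 2.417 bits.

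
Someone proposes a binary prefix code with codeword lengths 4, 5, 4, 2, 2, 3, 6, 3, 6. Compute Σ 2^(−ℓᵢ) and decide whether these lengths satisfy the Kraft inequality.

0.9375; yes

With common denominator 2^6 = 64: Σ 2^(−ℓᵢ) = 4/64 + 2/64 + 4/64 + 16/64 + 16/64 + 8/64 + 1/64 + 8/64 + 1/64 = 60/64 = 0.9375.
Kraft's inequality requires Σ ≤ 1; here Σ = 0.9375 ≤ 1, so such a prefix code exists.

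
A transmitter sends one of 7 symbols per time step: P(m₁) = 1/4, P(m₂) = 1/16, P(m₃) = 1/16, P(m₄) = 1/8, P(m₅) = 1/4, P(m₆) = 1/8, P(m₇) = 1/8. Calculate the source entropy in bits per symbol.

2.625 bits

Each probability is a power of 1/2, so log₂(1/p) is an integer.
H = Σ p·log₂(1/p) = 1/4·2 + 1/16·4 + 1/16·4 + 1/8·3 + 1/4·2 + 1/8·3 + 1/8·3 = 2.625 bits.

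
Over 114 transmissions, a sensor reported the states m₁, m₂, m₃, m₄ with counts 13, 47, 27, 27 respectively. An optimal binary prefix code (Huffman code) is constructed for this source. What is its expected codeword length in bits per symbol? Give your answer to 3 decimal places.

1.939 bits/symbol

Probabilities are the counts divided by 114.
Repeatedly combine the two least-probable nodes; the expected code length is the sum of the merged weights.
merge 13/114 + 9/38 → 20/57
merge 9/38 + 20/57 → 67/114
merge 47/114 + 67/114 → 1
L = 20/57 + 67/114 + 1 = 221/114 ≈ 1.939 bits/symbol.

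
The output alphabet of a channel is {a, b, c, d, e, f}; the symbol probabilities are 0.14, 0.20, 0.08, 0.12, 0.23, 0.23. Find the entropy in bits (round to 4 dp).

2.4954 bits

H = −Σ pᵢ log₂ pᵢ.
−0.14·log₂(0.14) = 0.3971
−0.20·log₂(0.20) = 0.4644
−0.08·log₂(0.08) = 0.2915
−0.12·log₂(0.12) = 0.3671
−0.23·log₂(0.23) = 0.4877
−0.23·log₂(0.23) = 0.4877
Sum ≈ 2.4954 → 2.4954 bits.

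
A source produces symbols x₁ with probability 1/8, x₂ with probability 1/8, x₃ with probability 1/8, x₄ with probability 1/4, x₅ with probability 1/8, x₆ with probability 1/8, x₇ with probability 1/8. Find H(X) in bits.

Each probability is a power of 1/2, so log₂(1/p) is an integer.
H = Σ p·log₂(1/p) = 1/8·3 + 1/8·3 + 1/8·3 + 1/4·2 + 1/8·3 + 1/8·3 + 1/8·3 = 2.75 bits.

2.75 bits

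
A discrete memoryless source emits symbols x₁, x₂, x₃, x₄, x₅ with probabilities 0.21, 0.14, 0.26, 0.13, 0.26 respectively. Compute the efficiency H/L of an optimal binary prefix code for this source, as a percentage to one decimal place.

Entropy H = −Σ p log₂ p ≈ 2.2632 bits.
Huffman merges: 13/100+7/50→27/100; 21/100+13/50→47/100; 13/50+27/100→53/100; 47/100+53/100→1. L = 227/100 ≈ 2.2700.
Efficiency = H/L = 2.2632/2.2700 = 99.7%.

99.7%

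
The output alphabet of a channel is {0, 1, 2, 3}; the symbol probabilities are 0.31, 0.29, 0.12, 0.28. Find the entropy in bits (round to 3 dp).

H = −Σ pᵢ log₂ pᵢ.
−0.31·log₂(0.31) = 0.5238
−0.29·log₂(0.29) = 0.5179
−0.12·log₂(0.12) = 0.3671
−0.28·log₂(0.28) = 0.5142
Sum ≈ 1.9230 → 1.923 bits.

1.923 bits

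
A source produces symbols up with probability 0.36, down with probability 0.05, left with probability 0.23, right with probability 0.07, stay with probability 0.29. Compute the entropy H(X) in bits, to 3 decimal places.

2.021 bits

H = −Σ pᵢ log₂ pᵢ.
−0.36·log₂(0.36) = 0.5306
−0.05·log₂(0.05) = 0.2161
−0.23·log₂(0.23) = 0.4877
−0.07·log₂(0.07) = 0.2686
−0.29·log₂(0.29) = 0.5179
Sum ≈ 2.0208 → 2.021 bits.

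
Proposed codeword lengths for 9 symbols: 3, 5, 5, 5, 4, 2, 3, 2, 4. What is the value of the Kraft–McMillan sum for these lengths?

With common denominator 2^5 = 32: Σ 2^(−ℓᵢ) = 4/32 + 1/32 + 1/32 + 1/32 + 2/32 + 8/32 + 4/32 + 8/32 + 2/32 = 31/32 = 0.96875.

0.96875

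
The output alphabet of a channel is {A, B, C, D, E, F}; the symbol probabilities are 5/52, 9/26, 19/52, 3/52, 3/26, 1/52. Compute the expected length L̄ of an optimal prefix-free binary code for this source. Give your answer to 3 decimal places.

2.173 bits/symbol

Repeatedly combine the two least-probable nodes; the expected code length is the sum of the merged weights.
merge 1/52 + 3/52 → 1/13
merge 1/13 + 5/52 → 9/52
merge 3/26 + 9/52 → 15/52
merge 15/52 + 9/26 → 33/52
merge 19/52 + 33/52 → 1
L = 1/13 + 9/52 + 15/52 + 33/52 + 1 = 113/52 ≈ 2.173 bits/symbol.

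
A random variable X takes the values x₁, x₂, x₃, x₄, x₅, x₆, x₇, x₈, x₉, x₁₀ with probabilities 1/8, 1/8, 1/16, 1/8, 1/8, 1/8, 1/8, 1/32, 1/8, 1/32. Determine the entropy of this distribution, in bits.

3.1875 bits

Each probability is a power of 1/2, so log₂(1/p) is an integer.
H = Σ p·log₂(1/p) = 1/8·3 + 1/8·3 + 1/16·4 + 1/8·3 + 1/8·3 + 1/8·3 + 1/8·3 + 1/32·5 + 1/8·3 + 1/32·5 = 3.1875 bits.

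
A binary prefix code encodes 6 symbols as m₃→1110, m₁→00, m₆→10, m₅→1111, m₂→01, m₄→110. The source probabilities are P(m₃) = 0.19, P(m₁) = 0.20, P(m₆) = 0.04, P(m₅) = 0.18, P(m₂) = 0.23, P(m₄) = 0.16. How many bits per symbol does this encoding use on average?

2.9 bits/symbol

L̄ = Σ pᵢ·ℓᵢ = 0.19·4 + 0.20·2 + 0.04·2 + 0.18·4 + 0.23·2 + 0.16·3 = 2.9 bits/symbol.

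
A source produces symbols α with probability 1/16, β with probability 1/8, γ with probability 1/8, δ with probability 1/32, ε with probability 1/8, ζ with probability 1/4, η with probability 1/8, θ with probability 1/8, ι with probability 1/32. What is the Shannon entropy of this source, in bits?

2.9375 bits

Each probability is a power of 1/2, so log₂(1/p) is an integer.
H = Σ p·log₂(1/p) = 1/16·4 + 1/8·3 + 1/8·3 + 1/32·5 + 1/8·3 + 1/4·2 + 1/8·3 + 1/8·3 + 1/32·5 = 2.9375 bits.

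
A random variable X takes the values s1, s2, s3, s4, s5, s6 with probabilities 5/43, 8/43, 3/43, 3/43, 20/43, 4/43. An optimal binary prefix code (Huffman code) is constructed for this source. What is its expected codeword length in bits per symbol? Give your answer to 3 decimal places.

Repeatedly combine the two least-probable nodes; the expected code length is the sum of the merged weights.
merge 3/43 + 3/43 → 6/43
merge 4/43 + 5/43 → 9/43
merge 6/43 + 8/43 → 14/43
merge 9/43 + 14/43 → 23/43
merge 20/43 + 23/43 → 1
L = 6/43 + 9/43 + 14/43 + 23/43 + 1 = 95/43 ≈ 2.209 bits/symbol.

2.209 bits/symbol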